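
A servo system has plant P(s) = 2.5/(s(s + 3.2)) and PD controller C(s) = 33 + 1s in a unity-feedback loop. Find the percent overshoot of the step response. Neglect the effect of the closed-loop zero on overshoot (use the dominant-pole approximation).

Forward path: (33 + 1s)·2.5/(s(s+3.2)). The closed-loop characteristic equation is s² + (3.2 + 2.5·1)s + 2.5·33 = 0.
That is s² + 5.7s + 82.5 = 0, so ω_n = 9.083 rad/s and ζ = 5.7/(2·9.083) = 0.3138.
%OS = 100·exp(−πζ/√(1−ζ²)) = 35.4%.

35.4%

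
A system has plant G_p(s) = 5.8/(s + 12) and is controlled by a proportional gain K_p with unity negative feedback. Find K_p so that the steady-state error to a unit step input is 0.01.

K_p = 205

The loop is type 0, so e_ss(step) = 1/(1 + K_pos) with K_pos = K_p·G_p(0).
G_p(0) = 0.4833. Require 1/(1 + K_p·0.4833) = 0.01, so 1 + 0.4833·K_p = 100.
K_p = (100 − 1)/0.4833 = 205.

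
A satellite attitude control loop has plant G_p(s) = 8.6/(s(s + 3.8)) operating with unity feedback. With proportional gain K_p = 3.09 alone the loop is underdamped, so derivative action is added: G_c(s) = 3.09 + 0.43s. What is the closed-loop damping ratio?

Forward path: (3.09 + 0.43s)·8.6/(s(s+3.8)). The closed-loop characteristic equation is s² + (3.8 + 8.6·0.43)s + 8.6·3.09 = 0.
That is s² + 7.498s + 26.57 = 0, so ω_n = 5.155 rad/s and ζ = 7.498/(2·5.155) = 0.7273.

ζ = 0.727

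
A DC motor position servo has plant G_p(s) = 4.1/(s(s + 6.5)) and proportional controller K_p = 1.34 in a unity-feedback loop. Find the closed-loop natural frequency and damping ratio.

The closed-loop denominator is s(s+6.5) + 1.34·4.1 = s² + 6.5s + 5.494.
Matching s² + 2ζω_n s + ω_n²: ω_n = √5.494 = 2.344 rad/s and 2ζω_n = 6.5, so ζ = 6.5/(2·2.344) = 1.39.

ω_n = 2.34 rad/s, ζ = 1.39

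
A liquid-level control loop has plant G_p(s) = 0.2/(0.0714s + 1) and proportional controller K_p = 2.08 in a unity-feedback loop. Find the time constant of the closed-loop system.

Closed loop: T(s) = K_p·G_p/(1+K_p·G_p) = 0.416/(0.0714s + 1 + 0.416), with pole at s = −(1 + 0.416)/0.0714 = −19.83.
Closed-loop time constant τ = 1/19.83 = 0.0504 s.

τ = 0.0504 s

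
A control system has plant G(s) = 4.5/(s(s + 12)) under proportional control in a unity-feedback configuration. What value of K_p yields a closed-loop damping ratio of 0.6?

Closed-loop characteristic equation: s² + 12s + K_p·4.5 = 0.
So ω_n = √(4.5K_p) and 2ζω_n = 12, giving ζ = 12/(2√(4.5K_p)).
Setting ζ = 0.6: √(4.5K_p) = 12/(2·0.6) = 10, so K_p = 100/4.5 = 22.2.

K_p = 22.2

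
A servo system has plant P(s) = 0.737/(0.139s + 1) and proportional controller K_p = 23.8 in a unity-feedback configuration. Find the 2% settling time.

Closed loop: T(s) = K_p·P/(1+K_p·P) = 17.54/(0.139s + 1 + 17.54), with pole at s = −(1 + 17.54)/0.139 = −133.4.
τ = 1/133.4 = 0.007497 s, so 2% settling time ≈ 4τ = 0.03 s.

T_s ≈ 0.03 s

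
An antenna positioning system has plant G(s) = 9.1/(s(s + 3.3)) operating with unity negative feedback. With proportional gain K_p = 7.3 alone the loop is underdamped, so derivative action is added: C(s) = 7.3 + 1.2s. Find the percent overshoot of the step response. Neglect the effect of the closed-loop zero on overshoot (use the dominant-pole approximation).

0.368%

Forward path: (7.3 + 1.2s)·9.1/(s(s+3.3)). The closed-loop characteristic equation is s² + (3.3 + 9.1·1.2)s + 9.1·7.3 = 0.
That is s² + 14.22s + 66.43 = 0, so ω_n = 8.15 rad/s and ζ = 14.22/(2·8.15) = 0.8723.
%OS = 100·exp(−πζ/√(1−ζ²)) = 0.368%.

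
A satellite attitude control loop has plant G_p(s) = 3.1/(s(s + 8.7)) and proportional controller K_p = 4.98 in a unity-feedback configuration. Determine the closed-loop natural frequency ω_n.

1 + K_p·G_p(s) = 0 gives s² + 8.7s + 15.44 = 0.
So ω_n² = 15.44 ⇒ ω_n = 3.929 rad/s, and ζ = 8.7/(2ω_n) = 1.11.

ω_n = 3.93 rad/s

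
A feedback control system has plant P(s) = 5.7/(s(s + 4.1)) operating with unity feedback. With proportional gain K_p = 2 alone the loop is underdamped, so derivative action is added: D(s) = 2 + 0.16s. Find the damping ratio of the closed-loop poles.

ζ = 0.742

Forward path: (2 + 0.16s)·5.7/(s(s+4.1)). The closed-loop characteristic equation is s² + (4.1 + 5.7·0.16)s + 5.7·2 = 0.
That is s² + 5.012s + 11.4 = 0, so ω_n = 3.376 rad/s and ζ = 5.012/(2·3.376) = 0.7422.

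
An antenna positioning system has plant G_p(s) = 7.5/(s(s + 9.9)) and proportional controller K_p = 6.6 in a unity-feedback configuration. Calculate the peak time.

T_p = 0.628 s

From 1 + K_pG_p(s) = 0: s² + 9.9s + 49.5 = 0 ⇒ ω_n = 7.036, ζ = 0.7036.
Damped frequency ω_d = ω_n√(1−ζ²) = 5 rad/s, so peak time T_p = π/ω_d = 0.628 s.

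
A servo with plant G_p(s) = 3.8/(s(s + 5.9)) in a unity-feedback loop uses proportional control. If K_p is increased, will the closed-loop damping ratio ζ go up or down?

ζ = 5.9/(2√(3.8K_p)); increasing K_p raises the denominator, so ζ falls.

decrease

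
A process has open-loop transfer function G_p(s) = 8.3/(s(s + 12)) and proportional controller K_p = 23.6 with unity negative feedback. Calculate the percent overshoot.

22.5%

The closed-loop denominator s² + 12s + 195.9 gives ω_n = √195.9 = 14 and ζ = 12/(2ω_n) = 0.4287.
%OS = 100·exp(−πζ/√(1−ζ²)) = 100·exp(−π·0.4287/√0.8162) = 22.5%.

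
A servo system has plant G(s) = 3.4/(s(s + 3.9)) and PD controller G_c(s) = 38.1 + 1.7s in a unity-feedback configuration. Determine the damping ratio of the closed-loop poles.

Forward path: (38.1 + 1.7s)·3.4/(s(s+3.9)). The closed-loop characteristic equation is s² + (3.9 + 3.4·1.7)s + 3.4·38.1 = 0.
That is s² + 9.68s + 129.5 = 0, so ω_n = 11.38 rad/s and ζ = 9.68/(2·11.38) = 0.4252.

ζ = 0.425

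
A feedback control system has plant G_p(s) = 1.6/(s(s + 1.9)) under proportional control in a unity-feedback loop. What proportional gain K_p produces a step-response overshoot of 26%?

K_p = 3.63

From %OS = 100·exp(−πζ/√(1−ζ²)) = 26%, ζ = −ln(0.26)/√(π²+ln²(0.26)) = 0.3941.
Characteristic equation s² + 1.9s + 1.6K_p = 0 gives ζ = 1.9/(2√(1.6K_p)).
Setting ζ = 0.3941: √(1.6K_p) = 1.9/(2·0.3941) = 2.411, so K_p = 5.811/1.6 = 3.63.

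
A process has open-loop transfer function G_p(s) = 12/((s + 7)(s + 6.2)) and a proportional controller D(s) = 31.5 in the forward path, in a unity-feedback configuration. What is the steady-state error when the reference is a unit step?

The loop is type 0. Static position error constant K_pos = D(0)·G_p(0) = 31.5·0.2765 = 8.71.
Steady-state error to a unit step: e_ss = 1/(1+K_pos) = 1/9.71 = 0.103.

0.103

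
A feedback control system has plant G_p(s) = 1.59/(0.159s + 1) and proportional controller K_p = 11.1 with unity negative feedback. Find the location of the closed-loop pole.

s = -117.3

Closed loop: T(s) = K_p·G_p/(1+K_p·G_p) = 17.65/(0.159s + 1 + 17.65), with pole at s = −(1 + 17.65)/0.159 = −117.3.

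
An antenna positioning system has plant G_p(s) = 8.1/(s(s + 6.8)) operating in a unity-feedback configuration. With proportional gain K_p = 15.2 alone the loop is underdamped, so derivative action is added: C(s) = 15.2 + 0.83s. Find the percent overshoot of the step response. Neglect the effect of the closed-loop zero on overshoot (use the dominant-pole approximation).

8.94%

Forward path: (15.2 + 0.83s)·8.1/(s(s+6.8)). The closed-loop characteristic equation is s² + (6.8 + 8.1·0.83)s + 8.1·15.2 = 0.
That is s² + 13.52s + 123.1 = 0, so ω_n = 11.1 rad/s and ζ = 13.52/(2·11.1) = 0.6094.
%OS = 100·exp(−πζ/√(1−ζ²)) = 8.94%.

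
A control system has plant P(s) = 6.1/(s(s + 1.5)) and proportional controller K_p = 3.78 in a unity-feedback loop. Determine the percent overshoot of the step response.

60.8%

Closed-loop characteristic equation: s² + 1.5s + 23.06 = 0, so ω_n = 4.802 rad/s and ζ = 1.5/(2·4.802) = 0.1562.
%OS = 100·exp(−πζ/√(1−ζ²)) = 100·exp(−π·0.1562/√0.9756) = 60.8%.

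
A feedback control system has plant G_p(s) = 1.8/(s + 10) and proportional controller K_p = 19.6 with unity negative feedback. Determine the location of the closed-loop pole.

Closed-loop transfer function: T(s) = K_p·G_p(s)/(1 + K_p·G_p(s)) = 35.28/(s + 10 + 35.28) = 35.28/(s + 45.28).
The closed-loop pole is at s = −45.28.

s = -45.28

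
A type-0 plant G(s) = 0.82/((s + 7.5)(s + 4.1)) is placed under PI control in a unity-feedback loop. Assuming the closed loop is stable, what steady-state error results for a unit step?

0

The PI controller's integrator makes the forward path type 1, so e_ss to a step is zero.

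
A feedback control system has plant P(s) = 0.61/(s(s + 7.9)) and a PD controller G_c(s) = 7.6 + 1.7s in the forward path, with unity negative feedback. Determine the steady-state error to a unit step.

The open loop G_c(s)P(s) has a pole at the origin (type 1), so the static position error constant is infinite and e_ss = 1/(1+∞) = 0.

0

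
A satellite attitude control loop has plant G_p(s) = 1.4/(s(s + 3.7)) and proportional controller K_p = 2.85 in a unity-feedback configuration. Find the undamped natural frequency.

ω_n = 2 rad/s

The closed-loop denominator is s(s+3.7) + 2.85·1.4 = s² + 3.7s + 3.99.
Matching s² + 2ζω_n s + ω_n²: ω_n = √3.99 = 1.997 rad/s and 2ζω_n = 3.7, so ζ = 3.7/(2·1.997) = 0.926.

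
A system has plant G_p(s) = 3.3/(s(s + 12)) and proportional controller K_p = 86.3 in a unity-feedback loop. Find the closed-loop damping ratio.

ζ = 0.356

The closed-loop denominator is s(s+12) + 86.3·3.3 = s² + 12s + 284.8.
Matching s² + 2ζω_n s + ω_n²: ω_n = √284.8 = 16.88 rad/s and 2ζω_n = 12, so ζ = 12/(2·16.88) = 0.356.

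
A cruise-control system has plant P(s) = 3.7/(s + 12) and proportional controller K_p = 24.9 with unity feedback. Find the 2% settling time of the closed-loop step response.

T_s ≈ 0.0384 s

Closed-loop transfer function: T(s) = K_p·P(s)/(1 + K_p·P(s)) = 92.13/(s + 12 + 92.13) = 92.13/(s + 104.1).
Time constant τ = 1/104.1 = 0.009603 s, so the 2% settling time is about 4τ = 0.0384 s.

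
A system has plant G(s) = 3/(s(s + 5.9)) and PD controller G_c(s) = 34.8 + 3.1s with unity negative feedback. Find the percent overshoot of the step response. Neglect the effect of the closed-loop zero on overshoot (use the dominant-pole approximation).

Forward path: (34.8 + 3.1s)·3/(s(s+5.9)). The closed-loop characteristic equation is s² + (5.9 + 3·3.1)s + 3·34.8 = 0.
That is s² + 15.2s + 104.4 = 0, so ω_n = 10.22 rad/s and ζ = 15.2/(2·10.22) = 0.7438.
%OS = 100·exp(−πζ/√(1−ζ²)) = 3.03%.

3.03%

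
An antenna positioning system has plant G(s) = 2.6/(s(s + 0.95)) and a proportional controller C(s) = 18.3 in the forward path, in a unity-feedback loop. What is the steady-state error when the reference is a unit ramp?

The loop has one pole at the origin (type 1). Velocity error constant K_v = lim_{s→0} s·C(s)G(s) = 18.3·2.6/0.95 = 50.08.
Steady-state error to a unit ramp: e_ss = 1/K_v = 0.02.

0.02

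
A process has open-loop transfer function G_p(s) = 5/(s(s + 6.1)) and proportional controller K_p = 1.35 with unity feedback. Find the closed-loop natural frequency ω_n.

ω_n = 2.6 rad/s

The closed-loop denominator is s(s+6.1) + 1.35·5 = s² + 6.1s + 6.75.
Matching s² + 2ζω_n s + ω_n²: ω_n = √6.75 = 2.598 rad/s and 2ζω_n = 6.1, so ζ = 6.1/(2·2.598) = 1.17.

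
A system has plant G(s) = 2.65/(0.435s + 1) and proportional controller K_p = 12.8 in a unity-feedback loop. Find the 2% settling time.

Closed loop: T(s) = K_p·G/(1+K_p·G) = 33.92/(0.435s + 1 + 33.92), with pole at s = −(1 + 33.92)/0.435 = −80.28.
τ = 1/80.28 = 0.01246 s, so 2% settling time ≈ 4τ = 0.0498 s.

T_s ≈ 0.0498 s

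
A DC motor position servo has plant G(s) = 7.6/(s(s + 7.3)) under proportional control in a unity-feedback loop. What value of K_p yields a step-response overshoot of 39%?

From %OS = 100·exp(−πζ/√(1−ζ²)) = 39%, ζ = −ln(0.39)/√(π²+ln²(0.39)) = 0.2871.
Characteristic equation s² + 7.3s + 7.6K_p = 0 gives ζ = 7.3/(2√(7.6K_p)).
Setting ζ = 0.2871: √(7.6K_p) = 7.3/(2·0.2871) = 12.71, so K_p = 161.6/7.6 = 21.3.

K_p = 21.3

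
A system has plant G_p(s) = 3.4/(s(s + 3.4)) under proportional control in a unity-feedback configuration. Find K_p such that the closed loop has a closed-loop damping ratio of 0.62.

Closed-loop characteristic equation: s² + 3.4s + K_p·3.4 = 0.
So ω_n = √(3.4K_p) and 2ζω_n = 3.4, giving ζ = 3.4/(2√(3.4K_p)).
Setting ζ = 0.62: √(3.4K_p) = 3.4/(2·0.62) = 2.742, so K_p = 7.518/3.4 = 2.21.

K_p = 2.21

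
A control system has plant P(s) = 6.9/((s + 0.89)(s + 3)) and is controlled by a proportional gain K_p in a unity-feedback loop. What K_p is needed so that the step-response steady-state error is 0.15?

For a type-0 loop with proportional control, e_ss = 1/(1 + K_p·P(0)).
P(0) = 2.584. Require 1/(1 + K_p·2.584) = 0.15, so 1 + 2.584·K_p = 6.667.
K_p = (6.667 − 1)/2.584 = 2.19.

K_p = 2.19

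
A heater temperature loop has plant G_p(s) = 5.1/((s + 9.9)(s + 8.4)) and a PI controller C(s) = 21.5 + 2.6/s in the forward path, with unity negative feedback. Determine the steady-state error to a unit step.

0

The open loop C(s)G_p(s) has a pole at the origin (type 1), so the static position error constant is infinite and e_ss = 1/(1+∞) = 0.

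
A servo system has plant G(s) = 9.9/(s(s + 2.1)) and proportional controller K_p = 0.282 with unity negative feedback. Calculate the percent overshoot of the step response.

Closed-loop characteristic equation: s² + 2.1s + 2.792 = 0, so ω_n = 1.671 rad/s and ζ = 2.1/(2·1.671) = 0.6284.
%OS = 100·exp(−πζ/√(1−ζ²)) = 100·exp(−π·0.6284/√0.6051) = 7.9%.

7.9%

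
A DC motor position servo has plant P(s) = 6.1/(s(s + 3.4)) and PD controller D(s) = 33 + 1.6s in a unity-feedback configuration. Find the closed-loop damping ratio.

ζ = 0.464

Forward path: (33 + 1.6s)·6.1/(s(s+3.4)). The closed-loop characteristic equation is s² + (3.4 + 6.1·1.6)s + 6.1·33 = 0.
That is s² + 13.16s + 201.3 = 0, so ω_n = 14.19 rad/s and ζ = 13.16/(2·14.19) = 0.4638.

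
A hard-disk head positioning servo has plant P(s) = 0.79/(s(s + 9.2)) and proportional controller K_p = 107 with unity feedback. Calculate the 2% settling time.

From 1 + K_pP(s) = 0: s² + 9.2s + 84.53 = 0 ⇒ ω_n = 9.194, ζ = 0.5003.
2% settling time T_s ≈ 4/(ζω_n) = 4/4.6 = 0.87 s.

T_s ≈ 0.87 s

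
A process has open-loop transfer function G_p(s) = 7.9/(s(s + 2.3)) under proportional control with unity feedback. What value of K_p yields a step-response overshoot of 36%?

K_p = 1.75

From %OS = 100·exp(−πζ/√(1−ζ²)) = 36%, ζ = −ln(0.36)/√(π²+ln²(0.36)) = 0.3093.
Characteristic equation s² + 2.3s + 7.9K_p = 0 gives ζ = 2.3/(2√(7.9K_p)).
Setting ζ = 0.3093: √(7.9K_p) = 2.3/(2·0.3093) = 3.719, so K_p = 13.83/7.9 = 1.75.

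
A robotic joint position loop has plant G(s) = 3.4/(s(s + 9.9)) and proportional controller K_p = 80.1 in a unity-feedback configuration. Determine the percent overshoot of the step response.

Closed-loop characteristic equation: s² + 9.9s + 272.3 = 0, so ω_n = 16.5 rad/s and ζ = 9.9/(2·16.5) = 0.3.
%OS = 100·exp(−πζ/√(1−ζ²)) = 100·exp(−π·0.3/√0.91) = 37.2%.

37.2%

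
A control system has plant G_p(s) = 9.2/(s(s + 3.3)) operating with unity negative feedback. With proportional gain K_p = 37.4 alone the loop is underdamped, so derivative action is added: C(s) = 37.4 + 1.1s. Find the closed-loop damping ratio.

ζ = 0.362

Forward path: (37.4 + 1.1s)·9.2/(s(s+3.3)). The closed-loop characteristic equation is s² + (3.3 + 9.2·1.1)s + 9.2·37.4 = 0.
That is s² + 13.42s + 344.1 = 0, so ω_n = 18.55 rad/s and ζ = 13.42/(2·18.55) = 0.3617.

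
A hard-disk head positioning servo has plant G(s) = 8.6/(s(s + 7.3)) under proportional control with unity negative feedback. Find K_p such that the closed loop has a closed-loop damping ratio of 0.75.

Closed-loop characteristic equation: s² + 7.3s + K_p·8.6 = 0.
So ω_n = √(8.6K_p) and 2ζω_n = 7.3, giving ζ = 7.3/(2√(8.6K_p)).
Setting ζ = 0.75: √(8.6K_p) = 7.3/(2·0.75) = 4.867, so K_p = 23.68/8.6 = 2.75.

K_p = 2.75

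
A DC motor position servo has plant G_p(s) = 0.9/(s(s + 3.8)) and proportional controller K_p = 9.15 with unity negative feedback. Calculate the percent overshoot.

The closed-loop denominator s² + 3.8s + 8.235 gives ω_n = √8.235 = 2.87 and ζ = 3.8/(2ω_n) = 0.6621.
%OS = 100·exp(−πζ/√(1−ζ²)) = 100·exp(−π·0.6621/√0.5616) = 6.23%.

6.23%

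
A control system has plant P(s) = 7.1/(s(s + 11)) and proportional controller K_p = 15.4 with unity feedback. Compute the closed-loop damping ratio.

1 + K_p·P(s) = 0 gives s² + 11s + 109.3 = 0.
So ω_n² = 109.3 ⇒ ω_n = 10.46 rad/s, and ζ = 11/(2ω_n) = 0.526.

ζ = 0.526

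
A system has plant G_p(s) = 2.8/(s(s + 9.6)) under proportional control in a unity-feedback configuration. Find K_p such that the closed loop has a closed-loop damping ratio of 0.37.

Closed-loop characteristic equation: s² + 9.6s + K_p·2.8 = 0.
So ω_n = √(2.8K_p) and 2ζω_n = 9.6, giving ζ = 9.6/(2√(2.8K_p)).
Setting ζ = 0.37: √(2.8K_p) = 9.6/(2·0.37) = 12.97, so K_p = 168.3/2.8 = 60.1.

K_p = 60.1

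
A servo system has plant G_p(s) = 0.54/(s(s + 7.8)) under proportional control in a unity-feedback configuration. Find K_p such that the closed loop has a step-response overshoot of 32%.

From %OS = 100·exp(−πζ/√(1−ζ²)) = 32%, ζ = −ln(0.32)/√(π²+ln²(0.32)) = 0.341.
Characteristic equation s² + 7.8s + 0.54K_p = 0 gives ζ = 7.8/(2√(0.54K_p)).
Setting ζ = 0.341: √(0.54K_p) = 7.8/(2·0.341) = 11.44, so K_p = 130.8/0.54 = 242.

K_p = 242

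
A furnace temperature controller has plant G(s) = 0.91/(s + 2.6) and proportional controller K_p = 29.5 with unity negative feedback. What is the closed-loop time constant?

τ = 0.034 s

Closed-loop transfer function: T(s) = K_p·G(s)/(1 + K_p·G(s)) = 26.85/(s + 2.6 + 26.85) = 26.85/(s + 29.45).
Time constant τ = 1/29.45 = 0.034 s.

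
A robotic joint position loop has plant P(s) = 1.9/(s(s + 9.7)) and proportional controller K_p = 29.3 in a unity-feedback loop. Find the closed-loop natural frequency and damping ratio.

With unity feedback the closed-loop characteristic equation is s² + 9.7s + 29.3·1.9 = s² + 9.7s + 55.67 = 0.
So ω_n² = 55.67 ⇒ ω_n = 7.461 rad/s, and ζ = 9.7/(2ω_n) = 0.65.

ω_n = 7.46 rad/s, ζ = 0.65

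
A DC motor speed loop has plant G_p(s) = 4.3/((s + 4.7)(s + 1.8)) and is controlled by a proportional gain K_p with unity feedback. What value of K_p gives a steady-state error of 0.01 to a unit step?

K_p = 195

For a type-0 loop with proportional control, e_ss = 1/(1 + K_p·G_p(0)).
G_p(0) = 0.5083. Require 1/(1 + K_p·0.5083) = 0.01, so 1 + 0.5083·K_p = 100.
K_p = (100 − 1)/0.5083 = 195.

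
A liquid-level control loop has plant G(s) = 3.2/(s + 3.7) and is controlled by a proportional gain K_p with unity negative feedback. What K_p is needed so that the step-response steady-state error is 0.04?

K_p = 27.8

For a type-0 loop with proportional control, e_ss = 1/(1 + K_p·G(0)).
G(0) = 0.8649. Require 1/(1 + K_p·0.8649) = 0.04, so 1 + 0.8649·K_p = 25.
K_p = (25 − 1)/0.8649 = 27.8.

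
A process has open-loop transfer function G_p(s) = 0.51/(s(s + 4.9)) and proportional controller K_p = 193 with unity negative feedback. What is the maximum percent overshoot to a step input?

Closed-loop characteristic equation: s² + 4.9s + 98.43 = 0, so ω_n = 9.921 rad/s and ζ = 4.9/(2·9.921) = 0.2469.
%OS = 100·exp(−πζ/√(1−ζ²)) = 100·exp(−π·0.2469/√0.939) = 44.9%.

44.9%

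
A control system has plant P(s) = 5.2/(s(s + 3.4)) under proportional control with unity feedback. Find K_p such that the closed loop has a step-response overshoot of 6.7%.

From %OS = 100·exp(−πζ/√(1−ζ²)) = 6.7%, ζ = −ln(0.067)/√(π²+ln²(0.067)) = 0.6522.
Characteristic equation s² + 3.4s + 5.2K_p = 0 gives ζ = 3.4/(2√(5.2K_p)).
Setting ζ = 0.6522: √(5.2K_p) = 3.4/(2·0.6522) = 2.606, so K_p = 6.794/5.2 = 1.31.

K_p = 1.31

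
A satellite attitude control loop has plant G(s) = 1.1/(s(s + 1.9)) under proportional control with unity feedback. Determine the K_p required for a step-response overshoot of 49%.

K_p = 16.7

From %OS = 100·exp(−πζ/√(1−ζ²)) = 49%, ζ = −ln(0.49)/√(π²+ln²(0.49)) = 0.2214.
Characteristic equation s² + 1.9s + 1.1K_p = 0 gives ζ = 1.9/(2√(1.1K_p)).
Setting ζ = 0.2214: √(1.1K_p) = 1.9/(2·0.2214) = 4.29, so K_p = 18.41/1.1 = 16.7.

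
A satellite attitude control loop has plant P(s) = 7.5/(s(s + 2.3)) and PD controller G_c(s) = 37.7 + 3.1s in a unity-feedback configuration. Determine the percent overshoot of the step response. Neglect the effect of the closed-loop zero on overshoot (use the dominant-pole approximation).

2.55%

Forward path: (37.7 + 3.1s)·7.5/(s(s+2.3)). The closed-loop characteristic equation is s² + (2.3 + 7.5·3.1)s + 7.5·37.7 = 0.
That is s² + 25.55s + 282.8 = 0, so ω_n = 16.82 rad/s and ζ = 25.55/(2·16.82) = 0.7597.
%OS = 100·exp(−πζ/√(1−ζ²)) = 2.55%.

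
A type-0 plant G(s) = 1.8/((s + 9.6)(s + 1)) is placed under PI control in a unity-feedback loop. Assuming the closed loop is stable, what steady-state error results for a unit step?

0

The PI controller's integrator makes the forward path type 1, so e_ss to a step is zero.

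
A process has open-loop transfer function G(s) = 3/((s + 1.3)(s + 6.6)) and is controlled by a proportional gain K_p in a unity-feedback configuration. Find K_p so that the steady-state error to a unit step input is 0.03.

The loop is type 0, so e_ss(step) = 1/(1 + K_pos) with K_pos = K_p·G(0).
G(0) = 0.3497. Require 1/(1 + K_p·0.3497) = 0.03, so 1 + 0.3497·K_p = 33.33.
K_p = (33.33 − 1)/0.3497 = 92.5.

K_p = 92.5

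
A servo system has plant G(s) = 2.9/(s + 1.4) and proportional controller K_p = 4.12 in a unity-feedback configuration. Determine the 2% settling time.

Closed-loop transfer function: T(s) = K_p·G(s)/(1 + K_p·G(s)) = 11.95/(s + 1.4 + 11.95) = 11.95/(s + 13.35).
Time constant τ = 1/13.35 = 0.07492 s, so the 2% settling time is about 4τ = 0.3 s.

T_s ≈ 0.3 s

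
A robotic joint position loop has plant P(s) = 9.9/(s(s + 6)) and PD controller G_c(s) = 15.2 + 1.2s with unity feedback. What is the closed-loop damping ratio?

ζ = 0.729

Forward path: (15.2 + 1.2s)·9.9/(s(s+6)). The closed-loop characteristic equation is s² + (6 + 9.9·1.2)s + 9.9·15.2 = 0.
That is s² + 17.88s + 150.5 = 0, so ω_n = 12.27 rad/s and ζ = 17.88/(2·12.27) = 0.7288.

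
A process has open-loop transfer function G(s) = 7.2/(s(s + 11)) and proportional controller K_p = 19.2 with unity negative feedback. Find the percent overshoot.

19%

The closed-loop denominator s² + 11s + 138.2 gives ω_n = √138.2 = 11.76 and ζ = 11/(2ω_n) = 0.4678.
%OS = 100·exp(−πζ/√(1−ζ²)) = 100·exp(−π·0.4678/√0.7812) = 19%.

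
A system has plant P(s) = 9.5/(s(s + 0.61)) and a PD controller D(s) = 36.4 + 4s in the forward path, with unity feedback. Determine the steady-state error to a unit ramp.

The loop has one pole at the origin (type 1). Velocity error constant K_v = lim_{s→0} s·D(s)P(s) = 36.4·9.5/0.61 = 566.9.
Steady-state error to a unit ramp: e_ss = 1/K_v = 0.00176.

0.00176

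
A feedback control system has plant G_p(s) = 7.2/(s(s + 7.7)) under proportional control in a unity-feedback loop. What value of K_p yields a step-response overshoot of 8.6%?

K_p = 5.43

From %OS = 100·exp(−πζ/√(1−ζ²)) = 8.6%, ζ = −ln(0.086)/√(π²+ln²(0.086)) = 0.6155.
Characteristic equation s² + 7.7s + 7.2K_p = 0 gives ζ = 7.7/(2√(7.2K_p)).
Setting ζ = 0.6155: √(7.2K_p) = 7.7/(2·0.6155) = 6.255, so K_p = 39.13/7.2 = 5.43.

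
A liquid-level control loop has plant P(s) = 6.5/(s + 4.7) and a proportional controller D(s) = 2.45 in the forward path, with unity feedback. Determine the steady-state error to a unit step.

0.228

The loop is type 0. Static position error constant K_pos = D(0)·P(0) = 2.45·1.383 = 3.388.
Steady-state error to a unit step: e_ss = 1/(1+K_pos) = 1/4.388 = 0.228.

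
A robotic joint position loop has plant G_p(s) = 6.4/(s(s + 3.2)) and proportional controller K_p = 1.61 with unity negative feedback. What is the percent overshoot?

16.4%

Closed-loop characteristic equation: s² + 3.2s + 10.3 = 0, so ω_n = 3.21 rad/s and ζ = 3.2/(2·3.21) = 0.4984.
%OS = 100·exp(−πζ/√(1−ζ²)) = 100·exp(−π·0.4984/√0.7516) = 16.4%.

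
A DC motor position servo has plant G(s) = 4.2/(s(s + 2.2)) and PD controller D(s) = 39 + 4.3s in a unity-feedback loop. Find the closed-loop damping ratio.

Forward path: (39 + 4.3s)·4.2/(s(s+2.2)). The closed-loop characteristic equation is s² + (2.2 + 4.2·4.3)s + 4.2·39 = 0.
That is s² + 20.26s + 163.8 = 0, so ω_n = 12.8 rad/s and ζ = 20.26/(2·12.8) = 0.7915.

ζ = 0.792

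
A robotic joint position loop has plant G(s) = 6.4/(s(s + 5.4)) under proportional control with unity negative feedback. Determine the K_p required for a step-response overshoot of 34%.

K_p = 10.8

From %OS = 100·exp(−πζ/√(1−ζ²)) = 34%, ζ = −ln(0.34)/√(π²+ln²(0.34)) = 0.3248.
Characteristic equation s² + 5.4s + 6.4K_p = 0 gives ζ = 5.4/(2√(6.4K_p)).
Setting ζ = 0.3248: √(6.4K_p) = 5.4/(2·0.3248) = 8.313, so K_p = 69.11/6.4 = 10.8.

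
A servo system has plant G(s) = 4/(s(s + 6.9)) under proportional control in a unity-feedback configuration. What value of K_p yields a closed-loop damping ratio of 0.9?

Closed-loop characteristic equation: s² + 6.9s + K_p·4 = 0.
So ω_n = √(4K_p) and 2ζω_n = 6.9, giving ζ = 6.9/(2√(4K_p)).
Setting ζ = 0.9: √(4K_p) = 6.9/(2·0.9) = 3.833, so K_p = 14.69/4 = 3.67.

K_p = 3.67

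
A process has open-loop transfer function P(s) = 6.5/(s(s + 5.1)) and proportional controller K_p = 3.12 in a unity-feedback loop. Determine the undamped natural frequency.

The closed-loop denominator is s(s+5.1) + 3.12·6.5 = s² + 5.1s + 20.28.
Matching s² + 2ζω_n s + ω_n²: ω_n = √20.28 = 4.503 rad/s and 2ζω_n = 5.1, so ζ = 5.1/(2·4.503) = 0.566.

ω_n = 4.5 rad/s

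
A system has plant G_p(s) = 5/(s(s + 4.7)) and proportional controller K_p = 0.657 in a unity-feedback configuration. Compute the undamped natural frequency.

With unity feedback the closed-loop characteristic equation is s² + 4.7s + 0.657·5 = s² + 4.7s + 3.285 = 0.
So ω_n² = 3.285 ⇒ ω_n = 1.812 rad/s, and ζ = 4.7/(2ω_n) = 1.3.

ω_n = 1.81 rad/s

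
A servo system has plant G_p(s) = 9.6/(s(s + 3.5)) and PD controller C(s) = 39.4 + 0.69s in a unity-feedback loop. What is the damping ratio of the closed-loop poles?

Forward path: (39.4 + 0.69s)·9.6/(s(s+3.5)). The closed-loop characteristic equation is s² + (3.5 + 9.6·0.69)s + 9.6·39.4 = 0.
That is s² + 10.12s + 378.2 = 0, so ω_n = 19.45 rad/s and ζ = 10.12/(2·19.45) = 0.2603.

ζ = 0.26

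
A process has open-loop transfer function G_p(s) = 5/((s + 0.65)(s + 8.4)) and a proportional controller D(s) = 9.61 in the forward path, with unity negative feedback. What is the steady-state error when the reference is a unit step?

The loop is type 0. Static position error constant K_pos = D(0)·G_p(0) = 9.61·0.9158 = 8.8.
Steady-state error to a unit step: e_ss = 1/(1+K_pos) = 1/9.8 = 0.102.

0.102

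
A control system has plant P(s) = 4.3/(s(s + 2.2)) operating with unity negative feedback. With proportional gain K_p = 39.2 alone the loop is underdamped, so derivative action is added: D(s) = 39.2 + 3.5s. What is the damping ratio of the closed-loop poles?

Forward path: (39.2 + 3.5s)·4.3/(s(s+2.2)). The closed-loop characteristic equation is s² + (2.2 + 4.3·3.5)s + 4.3·39.2 = 0.
That is s² + 17.25s + 168.6 = 0, so ω_n = 12.98 rad/s and ζ = 17.25/(2·12.98) = 0.6643.

ζ = 0.664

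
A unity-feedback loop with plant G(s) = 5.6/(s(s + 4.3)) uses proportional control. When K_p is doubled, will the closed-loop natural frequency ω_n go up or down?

ω_n = √(5.6·K_p), which grows with K_p.

increase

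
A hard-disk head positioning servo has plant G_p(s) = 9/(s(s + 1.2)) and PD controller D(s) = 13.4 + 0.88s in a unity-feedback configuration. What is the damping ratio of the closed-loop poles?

ζ = 0.415

Forward path: (13.4 + 0.88s)·9/(s(s+1.2)). The closed-loop characteristic equation is s² + (1.2 + 9·0.88)s + 9·13.4 = 0.
That is s² + 9.12s + 120.6 = 0, so ω_n = 10.98 rad/s and ζ = 9.12/(2·10.98) = 0.4152.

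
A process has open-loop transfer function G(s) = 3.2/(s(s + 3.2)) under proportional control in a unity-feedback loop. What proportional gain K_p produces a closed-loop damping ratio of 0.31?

Closed-loop characteristic equation: s² + 3.2s + K_p·3.2 = 0.
So ω_n = √(3.2K_p) and 2ζω_n = 3.2, giving ζ = 3.2/(2√(3.2K_p)).
Setting ζ = 0.31: √(3.2K_p) = 3.2/(2·0.31) = 5.161, so K_p = 26.64/3.2 = 8.32.

K_p = 8.32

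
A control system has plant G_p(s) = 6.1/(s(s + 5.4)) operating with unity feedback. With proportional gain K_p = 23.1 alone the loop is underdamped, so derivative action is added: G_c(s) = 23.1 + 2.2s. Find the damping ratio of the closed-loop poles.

ζ = 0.793

Forward path: (23.1 + 2.2s)·6.1/(s(s+5.4)). The closed-loop characteristic equation is s² + (5.4 + 6.1·2.2)s + 6.1·23.1 = 0.
That is s² + 18.82s + 140.9 = 0, so ω_n = 11.87 rad/s and ζ = 18.82/(2·11.87) = 0.7927.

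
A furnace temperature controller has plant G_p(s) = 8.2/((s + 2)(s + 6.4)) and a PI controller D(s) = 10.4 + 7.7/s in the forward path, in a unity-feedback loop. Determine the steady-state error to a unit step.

The open loop D(s)G_p(s) has a pole at the origin (type 1), so the static position error constant is infinite and e_ss = 1/(1+∞) = 0.

0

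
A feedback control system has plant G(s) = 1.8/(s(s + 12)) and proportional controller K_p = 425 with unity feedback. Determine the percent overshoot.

49.8%

The closed-loop denominator s² + 12s + 765 gives ω_n = √765 = 27.66 and ζ = 12/(2ω_n) = 0.2169.
%OS = 100·exp(−πζ/√(1−ζ²)) = 100·exp(−π·0.2169/√0.9529) = 49.8%.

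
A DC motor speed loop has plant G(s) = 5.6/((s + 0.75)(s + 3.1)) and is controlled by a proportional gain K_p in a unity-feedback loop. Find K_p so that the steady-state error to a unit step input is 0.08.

K_p = 4.77

Steady-state error for a unit step on this type-0 loop is 1/(1 + K_p·G(0)).
G(0) = 2.409. Require 1/(1 + K_p·2.409) = 0.08, so 1 + 2.409·K_p = 12.5.
K_p = (12.5 − 1)/2.409 = 4.77.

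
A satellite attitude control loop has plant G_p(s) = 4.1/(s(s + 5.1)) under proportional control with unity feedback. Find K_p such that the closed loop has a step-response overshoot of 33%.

K_p = 14.3

From %OS = 100·exp(−πζ/√(1−ζ²)) = 33%, ζ = −ln(0.33)/√(π²+ln²(0.33)) = 0.3328.
Characteristic equation s² + 5.1s + 4.1K_p = 0 gives ζ = 5.1/(2√(4.1K_p)).
Setting ζ = 0.3328: √(4.1K_p) = 5.1/(2·0.3328) = 7.663, so K_p = 58.72/4.1 = 14.3.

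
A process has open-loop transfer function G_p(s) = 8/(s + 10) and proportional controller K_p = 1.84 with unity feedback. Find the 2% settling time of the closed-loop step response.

Closed-loop transfer function: T(s) = K_p·G_p(s)/(1 + K_p·G_p(s)) = 14.72/(s + 10 + 14.72) = 14.72/(s + 24.72).
Time constant τ = 1/24.72 = 0.04045 s, so the 2% settling time is about 4τ = 0.162 s.

T_s ≈ 0.162 s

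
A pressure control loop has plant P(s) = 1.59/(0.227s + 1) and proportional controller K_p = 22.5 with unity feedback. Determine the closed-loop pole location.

s = -162

Closed loop: T(s) = K_p·P/(1+K_p·P) = 35.77/(0.227s + 1 + 35.77), with pole at s = −(1 + 35.77)/0.227 = −162.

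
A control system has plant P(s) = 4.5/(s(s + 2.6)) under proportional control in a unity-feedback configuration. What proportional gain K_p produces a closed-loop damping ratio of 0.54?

Closed-loop characteristic equation: s² + 2.6s + K_p·4.5 = 0.
So ω_n = √(4.5K_p) and 2ζω_n = 2.6, giving ζ = 2.6/(2√(4.5K_p)).
Setting ζ = 0.54: √(4.5K_p) = 2.6/(2·0.54) = 2.407, so K_p = 5.796/4.5 = 1.29.

K_p = 1.29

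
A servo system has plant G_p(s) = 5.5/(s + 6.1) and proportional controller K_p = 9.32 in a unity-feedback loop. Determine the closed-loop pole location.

Closed-loop transfer function: T(s) = K_p·G_p(s)/(1 + K_p·G_p(s)) = 51.26/(s + 6.1 + 51.26) = 51.26/(s + 57.36).
The closed-loop pole is at s = −57.36.

s = -57.36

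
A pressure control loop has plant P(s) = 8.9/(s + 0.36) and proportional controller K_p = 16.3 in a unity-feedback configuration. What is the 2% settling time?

Closed-loop transfer function: T(s) = K_p·P(s)/(1 + K_p·P(s)) = 145.1/(s + 0.36 + 145.1) = 145.1/(s + 145.4).
Time constant τ = 1/145.4 = 0.006876 s, so the 2% settling time is about 4τ = 0.0275 s.

T_s ≈ 0.0275 s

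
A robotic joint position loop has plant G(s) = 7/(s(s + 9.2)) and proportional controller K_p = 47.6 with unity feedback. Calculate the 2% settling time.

T_s ≈ 0.87 s

From 1 + K_pG(s) = 0: s² + 9.2s + 333.2 = 0 ⇒ ω_n = 18.25, ζ = 0.252.
2% settling time T_s ≈ 4/(ζω_n) = 4/4.6 = 0.87 s.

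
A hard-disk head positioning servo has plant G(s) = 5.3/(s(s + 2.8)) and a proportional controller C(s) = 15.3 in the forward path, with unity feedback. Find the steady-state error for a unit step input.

0

The open loop C(s)G(s) has a pole at the origin (type 1), so the static position error constant is infinite and e_ss = 1/(1+∞) = 0.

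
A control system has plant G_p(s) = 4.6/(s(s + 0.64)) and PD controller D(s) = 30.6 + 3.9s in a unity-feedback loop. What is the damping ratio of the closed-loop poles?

Forward path: (30.6 + 3.9s)·4.6/(s(s+0.64)). The closed-loop characteristic equation is s² + (0.64 + 4.6·3.9)s + 4.6·30.6 = 0.
That is s² + 18.58s + 140.8 = 0, so ω_n = 11.86 rad/s and ζ = 18.58/(2·11.86) = 0.783.

ζ = 0.783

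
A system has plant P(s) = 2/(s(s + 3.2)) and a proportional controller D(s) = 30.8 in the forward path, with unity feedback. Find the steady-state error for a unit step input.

0

The open loop D(s)P(s) has a pole at the origin (type 1), so the static position error constant is infinite and e_ss = 1/(1+∞) = 0.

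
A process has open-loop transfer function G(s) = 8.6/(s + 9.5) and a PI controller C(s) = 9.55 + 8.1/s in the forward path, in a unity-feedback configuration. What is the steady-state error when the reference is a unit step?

0

The open loop C(s)G(s) has a pole at the origin (type 1), so the static position error constant is infinite and e_ss = 1/(1+∞) = 0.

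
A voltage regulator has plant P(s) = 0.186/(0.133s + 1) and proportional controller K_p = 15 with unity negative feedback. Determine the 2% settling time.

T_s ≈ 0.14 s

Closed loop: T(s) = K_p·P/(1+K_p·P) = 2.79/(0.133s + 1 + 2.79), with pole at s = −(1 + 2.79)/0.133 = −28.5.
τ = 1/28.5 = 0.03509 s, so 2% settling time ≈ 4τ = 0.14 s.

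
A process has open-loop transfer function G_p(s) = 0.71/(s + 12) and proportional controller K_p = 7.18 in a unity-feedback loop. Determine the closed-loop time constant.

τ = 0.0585 s

Closed-loop transfer function: T(s) = K_p·G_p(s)/(1 + K_p·G_p(s)) = 5.098/(s + 12 + 5.098) = 5.098/(s + 17.1).
Time constant τ = 1/17.1 = 0.0585 s.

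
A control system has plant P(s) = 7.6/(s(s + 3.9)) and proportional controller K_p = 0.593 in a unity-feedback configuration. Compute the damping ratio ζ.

ζ = 0.919

The closed-loop denominator is s(s+3.9) + 0.593·7.6 = s² + 3.9s + 4.507.
Matching s² + 2ζω_n s + ω_n²: ω_n = √4.507 = 2.123 rad/s and 2ζω_n = 3.9, so ζ = 3.9/(2·2.123) = 0.919.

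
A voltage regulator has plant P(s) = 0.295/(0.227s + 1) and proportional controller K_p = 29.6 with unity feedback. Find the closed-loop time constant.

Closed loop: T(s) = K_p·P/(1+K_p·P) = 8.732/(0.227s + 1 + 8.732), with pole at s = −(1 + 8.732)/0.227 = −42.87.
Closed-loop time constant τ = 1/42.87 = 0.0233 s.

τ = 0.0233 s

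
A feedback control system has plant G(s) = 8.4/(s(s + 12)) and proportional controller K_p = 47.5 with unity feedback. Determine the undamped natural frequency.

The closed-loop denominator is s(s+12) + 47.5·8.4 = s² + 12s + 399.
Matching s² + 2ζω_n s + ω_n²: ω_n = √399 = 19.97 rad/s and 2ζω_n = 12, so ζ = 12/(2·19.97) = 0.3.

ω_n = 20 rad/s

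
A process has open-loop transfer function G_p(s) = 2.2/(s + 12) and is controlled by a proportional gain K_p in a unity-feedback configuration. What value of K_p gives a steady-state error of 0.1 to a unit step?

The loop is type 0, so e_ss(step) = 1/(1 + K_pos) with K_pos = K_p·G_p(0).
G_p(0) = 0.1833. Require 1/(1 + K_p·0.1833) = 0.1, so 1 + 0.1833·K_p = 10.
K_p = (10 − 1)/0.1833 = 49.1.

K_p = 49.1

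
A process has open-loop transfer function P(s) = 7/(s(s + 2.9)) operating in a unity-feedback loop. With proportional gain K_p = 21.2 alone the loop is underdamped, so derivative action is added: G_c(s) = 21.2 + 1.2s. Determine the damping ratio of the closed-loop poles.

Forward path: (21.2 + 1.2s)·7/(s(s+2.9)). The closed-loop characteristic equation is s² + (2.9 + 7·1.2)s + 7·21.2 = 0.
That is s² + 11.3s + 148.4 = 0, so ω_n = 12.18 rad/s and ζ = 11.3/(2·12.18) = 0.4638.

ζ = 0.464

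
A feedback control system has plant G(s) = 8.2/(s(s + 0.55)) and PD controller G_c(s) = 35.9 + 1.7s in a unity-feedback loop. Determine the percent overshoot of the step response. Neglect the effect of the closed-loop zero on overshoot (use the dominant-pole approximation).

Forward path: (35.9 + 1.7s)·8.2/(s(s+0.55)). The closed-loop characteristic equation is s² + (0.55 + 8.2·1.7)s + 8.2·35.9 = 0.
That is s² + 14.49s + 294.4 = 0, so ω_n = 17.16 rad/s and ζ = 14.49/(2·17.16) = 0.4223.
%OS = 100·exp(−πζ/√(1−ζ²)) = 23.1%.

23.1%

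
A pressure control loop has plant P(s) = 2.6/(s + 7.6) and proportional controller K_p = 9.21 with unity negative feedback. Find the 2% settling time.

Closed-loop transfer function: T(s) = K_p·P(s)/(1 + K_p·P(s)) = 23.95/(s + 7.6 + 23.95) = 23.95/(s + 31.55).
Time constant τ = 1/31.55 = 0.0317 s, so the 2% settling time is about 4τ = 0.127 s.

T_s ≈ 0.127 s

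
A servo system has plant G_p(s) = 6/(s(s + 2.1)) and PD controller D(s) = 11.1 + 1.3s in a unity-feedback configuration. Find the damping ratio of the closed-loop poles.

ζ = 0.607

Forward path: (11.1 + 1.3s)·6/(s(s+2.1)). The closed-loop characteristic equation is s² + (2.1 + 6·1.3)s + 6·11.1 = 0.
That is s² + 9.9s + 66.6 = 0, so ω_n = 8.161 rad/s and ζ = 9.9/(2·8.161) = 0.6066.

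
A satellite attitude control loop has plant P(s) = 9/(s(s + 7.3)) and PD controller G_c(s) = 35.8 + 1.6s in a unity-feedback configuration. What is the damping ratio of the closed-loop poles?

Forward path: (35.8 + 1.6s)·9/(s(s+7.3)). The closed-loop characteristic equation is s² + (7.3 + 9·1.6)s + 9·35.8 = 0.
That is s² + 21.7s + 322.2 = 0, so ω_n = 17.95 rad/s and ζ = 21.7/(2·17.95) = 0.6045.

ζ = 0.604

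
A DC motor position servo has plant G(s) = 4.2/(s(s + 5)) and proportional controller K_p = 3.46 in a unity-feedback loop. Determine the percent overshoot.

The closed-loop denominator s² + 5s + 14.53 gives ω_n = √14.53 = 3.812 and ζ = 5/(2ω_n) = 0.6558.
%OS = 100·exp(−πζ/√(1−ζ²)) = 100·exp(−π·0.6558/√0.5699) = 6.53%.

6.53%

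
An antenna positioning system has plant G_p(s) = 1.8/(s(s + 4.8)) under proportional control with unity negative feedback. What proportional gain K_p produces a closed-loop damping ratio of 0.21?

Closed-loop characteristic equation: s² + 4.8s + K_p·1.8 = 0.
So ω_n = √(1.8K_p) and 2ζω_n = 4.8, giving ζ = 4.8/(2√(1.8K_p)).
Setting ζ = 0.21: √(1.8K_p) = 4.8/(2·0.21) = 11.43, so K_p = 130.6/1.8 = 72.6.

K_p = 72.6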